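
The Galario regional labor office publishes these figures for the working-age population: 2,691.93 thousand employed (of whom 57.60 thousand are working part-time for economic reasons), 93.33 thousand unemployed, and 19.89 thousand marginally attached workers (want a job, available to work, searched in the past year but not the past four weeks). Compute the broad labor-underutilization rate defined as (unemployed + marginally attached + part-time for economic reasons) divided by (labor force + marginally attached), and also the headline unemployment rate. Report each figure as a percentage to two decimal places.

Broad underutilization rate ≈ 6.09%; headline unemployment rate ≈ 3.35%.

Labor force = 2,691.93 + 93.33 = 2,785.26 thousand.
Numerator = 93.33 + 19.89 + 57.60 = 170.82 thousand.
Denominator = 2,785.26 + 19.89 = 2,805.15 thousand.
Broad rate = 170.82 / 2,805.15 = 6.09%.
Headline unemployment rate = 93.33 / 2,785.26 = 3.35%.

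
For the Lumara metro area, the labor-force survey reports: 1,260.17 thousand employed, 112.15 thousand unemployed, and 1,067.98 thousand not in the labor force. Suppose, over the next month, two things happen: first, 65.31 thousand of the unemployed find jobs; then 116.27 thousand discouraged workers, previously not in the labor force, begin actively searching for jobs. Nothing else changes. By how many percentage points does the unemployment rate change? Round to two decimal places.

The unemployment rate changes by +2.79 percentage points.

Initially, labor force = 1,260.17 + 112.15 = 1,372.32 thousand, so u = 112.15/1,372.32 = 8.17%.
After the first change, unemployed falls and employed rises by 65.31; labor force unchanged → E = 1,325.48, U = 46.84, labor force = 1,372.32 thousand.
After the second change, unemployed and labor force both rise by 116.27 → E = 1,325.48, U = 163.11, labor force = 1,488.59 thousand.
New unemployment rate = 163.11 / 1,488.59 = 10.96%.
Change = 10.96% − 8.17% = +2.79 percentage points.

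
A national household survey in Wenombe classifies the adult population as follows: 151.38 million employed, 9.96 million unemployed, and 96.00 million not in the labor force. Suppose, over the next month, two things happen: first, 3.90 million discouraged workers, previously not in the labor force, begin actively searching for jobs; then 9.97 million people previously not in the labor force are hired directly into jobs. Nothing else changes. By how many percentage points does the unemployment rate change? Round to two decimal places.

Initially, labor force = 151.38 + 9.96 = 161.34 million, so u = 9.96/161.34 = 6.17%.
After the first change, unemployed and labor force both rise by 3.90 → E = 151.38, U = 13.86, labor force = 165.24 million.
After the second change, employed and labor force both rise by 9.97; unemployed unchanged → E = 161.35, U = 13.86, labor force = 175.21 million.
New unemployment rate = 13.86 / 175.21 = 7.91%.
Change = 7.91% − 6.17% = +1.74 percentage points.

The unemployment rate changes by +1.74 percentage points.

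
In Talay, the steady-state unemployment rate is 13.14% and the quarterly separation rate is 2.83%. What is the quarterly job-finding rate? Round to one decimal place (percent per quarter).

From u* = s/(s+f): f = s·(1−u)/u.
f = 2.83 × (1 − 0.1314) / 0.1314 = 2.4581 / 0.1314 ≈ 18.7% per quarter.

Job-finding rate ≈ 18.7% per quarter.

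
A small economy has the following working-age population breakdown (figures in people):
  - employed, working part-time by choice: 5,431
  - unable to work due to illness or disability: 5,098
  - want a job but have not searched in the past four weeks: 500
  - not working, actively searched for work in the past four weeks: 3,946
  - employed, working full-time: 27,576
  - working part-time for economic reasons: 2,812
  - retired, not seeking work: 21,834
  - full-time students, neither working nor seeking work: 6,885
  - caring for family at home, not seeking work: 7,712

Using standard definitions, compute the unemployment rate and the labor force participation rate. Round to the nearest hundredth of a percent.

Employed = 5,431 + 27,576 + 2,812 = 35,819 (anyone who worked, including part-time for economic reasons, counts as employed).
Unemployed = 3,946.
Labor force = 35,819 + 3,946 = 39,765.
Not in labor force = 5,098 + 500 + 21,834 + 6,885 + 7,712 = 42,029 (those not working and not actively searching are outside the labor force — including those who want a job but have given up searching).
Civilian working-age population = 39,765 + 42,029 = 81,794.
Unemployment rate = 3,946 / 39,765 = 9.92%.
Labor force participation rate = 39,765 / 81,794 = 48.62%.

Unemployment rate ≈ 9.92%; labor force participation rate ≈ 48.62%.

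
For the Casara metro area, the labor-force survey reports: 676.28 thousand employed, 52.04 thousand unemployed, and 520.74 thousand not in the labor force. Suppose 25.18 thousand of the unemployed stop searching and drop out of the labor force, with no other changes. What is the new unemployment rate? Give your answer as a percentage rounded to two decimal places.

New unemployment rate ≈ 3.82%.

Initially, labor force = 676.28 + 52.04 = 728.32 thousand, so u = 52.04/728.32 = 7.15%.
After the change, unemployed and labor force both fall by 25.18 → E = 676.28, U = 26.86, labor force = 703.14 thousand.
New unemployment rate = 26.86 / 703.14 = 3.82%.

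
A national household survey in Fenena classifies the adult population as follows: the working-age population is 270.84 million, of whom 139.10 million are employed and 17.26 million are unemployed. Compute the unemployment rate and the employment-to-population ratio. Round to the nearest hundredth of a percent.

Labor force = employed + unemployed = 139.10 + 17.26 = 156.36 million.
Unemployment rate = 17.26 / 156.36 = 11.04%.
Employment-population ratio = 139.10 / 270.84 = 51.36%.

Unemployment rate ≈ 11.04%; employment-population ratio ≈ 51.36%.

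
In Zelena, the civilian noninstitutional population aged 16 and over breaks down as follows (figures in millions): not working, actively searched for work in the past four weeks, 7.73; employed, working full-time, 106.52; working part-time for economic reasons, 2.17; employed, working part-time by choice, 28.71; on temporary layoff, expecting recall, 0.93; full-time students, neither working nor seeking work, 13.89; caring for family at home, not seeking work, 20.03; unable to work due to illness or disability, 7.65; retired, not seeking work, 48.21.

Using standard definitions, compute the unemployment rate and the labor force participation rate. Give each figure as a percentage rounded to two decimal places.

Employed = 106.52 + 2.17 + 28.71 = 137.40 million (anyone who worked, including part-time for economic reasons, counts as employed).
Unemployed = 7.73 + 0.93 = 8.66 million (jobless and actively searching, or on temporary layoff).
Labor force = 137.40 + 8.66 = 146.06 million.
Not in labor force = 13.89 + 20.03 + 7.65 + 48.21 = 89.78 million (those not working and not actively searching are outside the labor force).
Civilian working-age population = 146.06 + 89.78 = 235.84 million.
Unemployment rate = 8.66 / 146.06 = 5.93%.
Labor force participation rate = 146.06 / 235.84 = 61.93%.

Unemployment rate ≈ 5.93%; labor force participation rate ≈ 61.93%.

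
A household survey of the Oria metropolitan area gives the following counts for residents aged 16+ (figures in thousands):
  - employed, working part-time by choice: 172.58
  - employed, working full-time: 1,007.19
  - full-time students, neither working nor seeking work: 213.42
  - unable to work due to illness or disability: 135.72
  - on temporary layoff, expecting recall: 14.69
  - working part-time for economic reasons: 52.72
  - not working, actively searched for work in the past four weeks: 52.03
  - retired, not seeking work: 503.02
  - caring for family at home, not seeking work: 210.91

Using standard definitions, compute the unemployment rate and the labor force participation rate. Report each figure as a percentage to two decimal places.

Employed = 172.58 + 1,007.19 + 52.72 = 1,232.49 thousand (anyone who worked, including part-time for economic reasons, counts as employed).
Unemployed = 14.69 + 52.03 = 66.72 thousand (jobless and actively searching, or on temporary layoff).
Labor force = 1,232.49 + 66.72 = 1,299.21 thousand.
Not in labor force = 213.42 + 135.72 + 503.02 + 210.91 = 1,063.07 thousand (those not working and not actively searching are outside the labor force).
Civilian working-age population = 1,299.21 + 1,063.07 = 2,362.28 thousand.
Unemployment rate = 66.72 / 1,299.21 = 5.14%.
Labor force participation rate = 1,299.21 / 2,362.28 = 55.00%.

Unemployment rate ≈ 5.14%; labor force participation rate ≈ 55.00%.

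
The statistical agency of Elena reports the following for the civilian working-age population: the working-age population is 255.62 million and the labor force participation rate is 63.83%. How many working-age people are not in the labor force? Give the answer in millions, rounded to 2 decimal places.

Share not in the labor force = 1 − 0.6383 = 0.3617.
Not in labor force = 0.3617 × 255.62 ≈ 92.46 million.

About 92.46 million are not in the labor force.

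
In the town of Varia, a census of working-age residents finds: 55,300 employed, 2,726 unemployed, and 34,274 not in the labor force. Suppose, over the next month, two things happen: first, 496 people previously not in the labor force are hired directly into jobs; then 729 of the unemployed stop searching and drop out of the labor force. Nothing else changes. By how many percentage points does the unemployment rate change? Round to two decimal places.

Initially, labor force = 55,300 + 2,726 = 58,026, so u = 2,726/58,026 = 4.70%.
After the first change, employed and labor force both rise by 496; unemployed unchanged → E = 55,796, U = 2,726, labor force = 58,522.
After the second change, unemployed and labor force both fall by 729 → E = 55,796, U = 1,997, labor force = 57,793.
New unemployment rate = 1,997 / 57,793 = 3.46%.
Change = 3.46% − 4.70% = −1.24 percentage points.

The unemployment rate changes by −1.24 percentage points.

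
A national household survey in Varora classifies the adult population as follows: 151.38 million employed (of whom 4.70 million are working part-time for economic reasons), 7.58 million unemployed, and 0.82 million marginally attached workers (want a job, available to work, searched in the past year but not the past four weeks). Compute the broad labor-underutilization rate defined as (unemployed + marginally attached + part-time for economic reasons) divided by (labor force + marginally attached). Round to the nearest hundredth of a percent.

Broad underutilization rate ≈ 8.20%.

Labor force = 151.38 + 7.58 = 158.96 million.
Numerator = 7.58 + 0.82 + 4.70 = 13.10 million.
Denominator = 158.96 + 0.82 = 159.78 million.
Broad rate = 13.10 / 159.78 = 8.20%.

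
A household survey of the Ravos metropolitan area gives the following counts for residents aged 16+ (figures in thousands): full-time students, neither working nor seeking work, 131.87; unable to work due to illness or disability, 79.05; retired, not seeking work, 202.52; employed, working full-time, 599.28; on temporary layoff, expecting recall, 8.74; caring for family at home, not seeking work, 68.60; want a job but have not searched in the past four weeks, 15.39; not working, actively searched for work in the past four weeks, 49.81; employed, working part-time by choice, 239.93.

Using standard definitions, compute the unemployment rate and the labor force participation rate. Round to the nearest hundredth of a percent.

Unemployment rate ≈ 6.52%; labor force participation rate ≈ 64.35%.

Employed = 599.28 + 239.93 = 839.21 thousand.
Unemployed = 8.74 + 49.81 = 58.55 thousand (jobless and actively searching, or on temporary layoff).
Labor force = 839.21 + 58.55 = 897.76 thousand.
Not in labor force = 131.87 + 79.05 + 202.52 + 68.60 + 15.39 = 497.43 thousand (those not working and not actively searching are outside the labor force — including those who want a job but have given up searching).
Civilian working-age population = 897.76 + 497.43 = 1,395.19 thousand.
Unemployment rate = 58.55 / 897.76 = 6.52%.
Labor force participation rate = 897.76 / 1,395.19 = 64.35%.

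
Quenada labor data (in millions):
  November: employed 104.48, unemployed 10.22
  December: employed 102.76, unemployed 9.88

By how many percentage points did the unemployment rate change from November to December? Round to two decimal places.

The unemployment rate changed by −0.14 percentage points.

November: labor force = 104.48 + 10.22 = 114.70; u = 10.22/114.70 = 8.91%.
December: labor force = 102.76 + 9.88 = 112.64; u = 9.88/112.64 = 8.77%.
Change = 8.77% − 8.91% = −0.14 pp.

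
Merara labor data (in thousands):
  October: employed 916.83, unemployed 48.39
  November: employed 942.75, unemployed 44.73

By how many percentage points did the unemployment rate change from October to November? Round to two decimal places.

October: labor force = 916.83 + 48.39 = 965.22; u = 48.39/965.22 = 5.01%.
November: labor force = 942.75 + 44.73 = 987.48; u = 44.73/987.48 = 4.53%.
Change = 4.53% − 5.01% = −0.48 pp.

The unemployment rate changed by −0.48 percentage points.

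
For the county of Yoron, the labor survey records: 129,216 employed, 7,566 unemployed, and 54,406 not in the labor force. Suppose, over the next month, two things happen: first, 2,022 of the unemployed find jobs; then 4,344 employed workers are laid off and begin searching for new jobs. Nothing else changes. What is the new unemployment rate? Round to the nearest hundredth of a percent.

Initially, labor force = 129,216 + 7,566 = 136,782, so u = 7,566/136,782 = 5.53%.
After the first change, unemployed falls and employed rises by 2,022; labor force unchanged → E = 131,238, U = 5,544, labor force = 136,782.
After the second change, employed falls and unemployed rises by 4,344; labor force unchanged → E = 126,894, U = 9,888, labor force = 136,782.
New unemployment rate = 9,888 / 136,782 = 7.23%.

New unemployment rate ≈ 7.23%.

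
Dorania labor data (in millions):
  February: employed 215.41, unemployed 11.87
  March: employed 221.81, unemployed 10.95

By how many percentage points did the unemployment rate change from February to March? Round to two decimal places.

February: labor force = 215.41 + 11.87 = 227.28; u = 11.87/227.28 = 5.22%.
March: labor force = 221.81 + 10.95 = 232.76; u = 10.95/232.76 = 4.70%.
Change = 4.70% − 5.22% = −0.52 pp.

The unemployment rate changed by −0.52 percentage points.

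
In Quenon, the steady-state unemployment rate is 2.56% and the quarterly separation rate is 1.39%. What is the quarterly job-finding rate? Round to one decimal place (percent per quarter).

Job-finding rate ≈ 52.9% per quarter.

From u* = s/(s+f): f = s·(1−u)/u.
f = 1.39 × (1 − 0.0256) / 0.0256 = 1.3544 / 0.0256 ≈ 52.9% per quarter.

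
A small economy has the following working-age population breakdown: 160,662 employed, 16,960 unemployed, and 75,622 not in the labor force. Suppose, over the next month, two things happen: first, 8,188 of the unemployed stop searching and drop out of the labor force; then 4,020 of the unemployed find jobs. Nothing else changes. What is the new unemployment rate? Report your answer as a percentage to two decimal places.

New unemployment rate ≈ 2.80%.

Initially, labor force = 160,662 + 16,960 = 177,622, so u = 16,960/177,622 = 9.55%.
After the first change, unemployed and labor force both fall by 8,188 → E = 160,662, U = 8,772, labor force = 169,434.
After the second change, unemployed falls and employed rises by 4,020; labor force unchanged → E = 164,682, U = 4,752, labor force = 169,434.
New unemployment rate = 4,752 / 169,434 = 2.80%.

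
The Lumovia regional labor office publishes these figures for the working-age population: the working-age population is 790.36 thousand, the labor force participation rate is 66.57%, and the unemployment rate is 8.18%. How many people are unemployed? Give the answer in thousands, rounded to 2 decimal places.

Labor force = 0.6657 × 790.36 = 526.14 thousand.
Unemployed = 0.0818 × 526.14 ≈ 43.04 thousand.

About 43.04 thousand are unemployed.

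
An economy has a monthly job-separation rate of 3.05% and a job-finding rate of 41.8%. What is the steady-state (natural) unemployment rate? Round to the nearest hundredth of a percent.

At steady state the flows balance: s·E = f·U, so U/(E+U) = s/(s+f).
u* = 3.05 / (3.05 + 41.8) = 3.05 / 44.85 = 6.80%.

Steady-state unemployment rate ≈ 6.80%.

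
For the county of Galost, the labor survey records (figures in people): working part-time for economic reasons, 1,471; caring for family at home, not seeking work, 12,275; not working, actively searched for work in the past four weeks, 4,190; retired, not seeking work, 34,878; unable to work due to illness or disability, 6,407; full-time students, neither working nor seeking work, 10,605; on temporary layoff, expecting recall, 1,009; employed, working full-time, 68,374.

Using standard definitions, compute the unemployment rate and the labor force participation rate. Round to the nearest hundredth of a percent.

Employed = 1,471 + 68,374 = 69,845 (anyone who worked, including part-time for economic reasons, counts as employed).
Unemployed = 4,190 + 1,009 = 5,199 (jobless and actively searching, or on temporary layoff).
Labor force = 69,845 + 5,199 = 75,044.
Not in labor force = 12,275 + 34,878 + 6,407 + 10,605 = 64,165 (those not working and not actively searching are outside the labor force).
Civilian working-age population = 75,044 + 64,165 = 139,209.
Unemployment rate = 5,199 / 75,044 = 6.93%.
Labor force participation rate = 75,044 / 139,209 = 53.91%.

Unemployment rate ≈ 6.93%; labor force participation rate ≈ 53.91%.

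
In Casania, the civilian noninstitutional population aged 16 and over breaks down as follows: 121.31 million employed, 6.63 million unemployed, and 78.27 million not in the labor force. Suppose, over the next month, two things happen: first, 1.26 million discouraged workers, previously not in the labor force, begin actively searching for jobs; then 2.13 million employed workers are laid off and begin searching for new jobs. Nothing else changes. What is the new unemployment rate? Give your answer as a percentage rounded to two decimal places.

New unemployment rate ≈ 7.76%.

Initially, labor force = 121.31 + 6.63 = 127.94 million, so u = 6.63/127.94 = 5.18%.
After the first change, unemployed and labor force both rise by 1.26 → E = 121.31, U = 7.89, labor force = 129.20 million.
After the second change, employed falls and unemployed rises by 2.13; labor force unchanged → E = 119.18, U = 10.02, labor force = 129.20 million.
New unemployment rate = 10.02 / 129.20 = 7.76%.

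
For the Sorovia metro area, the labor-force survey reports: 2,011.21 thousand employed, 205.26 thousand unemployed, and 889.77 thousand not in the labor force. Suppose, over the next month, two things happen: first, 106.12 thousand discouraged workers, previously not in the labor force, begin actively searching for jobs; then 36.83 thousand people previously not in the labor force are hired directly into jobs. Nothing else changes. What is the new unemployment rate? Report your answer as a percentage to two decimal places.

New unemployment rate ≈ 13.20%.

Initially, labor force = 2,011.21 + 205.26 = 2,216.47 thousand, so u = 205.26/2,216.47 = 9.26%.
After the first change, unemployed and labor force both rise by 106.12 → E = 2,011.21, U = 311.38, labor force = 2,322.59 thousand.
After the second change, employed and labor force both rise by 36.83; unemployed unchanged → E = 2,048.04, U = 311.38, labor force = 2,359.42 thousand.
New unemployment rate = 311.38 / 2,359.42 = 13.20%.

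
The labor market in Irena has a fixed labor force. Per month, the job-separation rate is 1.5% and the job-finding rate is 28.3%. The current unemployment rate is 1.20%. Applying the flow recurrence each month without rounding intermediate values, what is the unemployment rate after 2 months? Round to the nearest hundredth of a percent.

Unemployment rate after two months ≈ 3.14%.

With a fixed labor force, u_{t+1} = u_t + s·(1−u_t) − f·u_t = u_t·(1−s−f) + s.
Here 1−s−f = 0.702 and s = 0.015.
u_1 = 0.012000 × 0.702 + 0.015 = 0.023424.
u_2 = 0.023424 × 0.702 + 0.015 = 0.031444.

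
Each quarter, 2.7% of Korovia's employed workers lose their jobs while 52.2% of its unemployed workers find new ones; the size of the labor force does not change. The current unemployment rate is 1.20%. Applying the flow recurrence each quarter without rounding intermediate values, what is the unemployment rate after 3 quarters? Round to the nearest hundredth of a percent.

Unemployment rate after three quarters ≈ 4.58%.

With a fixed labor force, u_{t+1} = u_t + s·(1−u_t) − f·u_t = u_t·(1−s−f) + s.
Here 1−s−f = 0.451 and s = 0.027.
u_1 = 0.012000 × 0.451 + 0.027 = 0.032412.
u_2 = 0.032412 × 0.451 + 0.027 = 0.041618.
u_3 = 0.041618 × 0.451 + 0.027 = 0.045770.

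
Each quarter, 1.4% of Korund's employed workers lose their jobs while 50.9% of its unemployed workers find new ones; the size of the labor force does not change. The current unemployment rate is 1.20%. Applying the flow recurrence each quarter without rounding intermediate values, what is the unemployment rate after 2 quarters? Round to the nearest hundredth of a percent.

Unemployment rate after two quarters ≈ 2.34%.

With a fixed labor force, u_{t+1} = u_t + s·(1−u_t) − f·u_t = u_t·(1−s−f) + s.
Here 1−s−f = 0.477 and s = 0.014.
u_1 = 0.012000 × 0.477 + 0.014 = 0.019724.
u_2 = 0.019724 × 0.477 + 0.014 = 0.023408.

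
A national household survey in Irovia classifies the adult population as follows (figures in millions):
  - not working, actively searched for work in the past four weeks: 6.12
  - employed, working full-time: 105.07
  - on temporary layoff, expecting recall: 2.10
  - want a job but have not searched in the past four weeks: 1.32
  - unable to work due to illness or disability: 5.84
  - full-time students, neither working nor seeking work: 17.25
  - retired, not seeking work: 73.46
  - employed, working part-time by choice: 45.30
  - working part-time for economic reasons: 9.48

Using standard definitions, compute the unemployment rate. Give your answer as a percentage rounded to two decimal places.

Employed = 105.07 + 45.30 + 9.48 = 159.85 million (anyone who worked, including part-time for economic reasons, counts as employed).
Unemployed = 6.12 + 2.10 = 8.22 million (jobless and actively searching, or on temporary layoff).
Labor force = 159.85 + 8.22 = 168.07 million.
Unemployment rate = 8.22 / 168.07 = 4.89%.

Unemployment rate ≈ 4.89%.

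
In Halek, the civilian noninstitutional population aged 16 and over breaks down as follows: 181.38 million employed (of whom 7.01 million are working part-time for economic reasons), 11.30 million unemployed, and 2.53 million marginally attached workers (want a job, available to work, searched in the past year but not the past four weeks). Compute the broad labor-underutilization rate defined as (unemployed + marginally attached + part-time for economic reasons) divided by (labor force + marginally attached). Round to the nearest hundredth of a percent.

Broad underutilization rate ≈ 10.68%.

Labor force = 181.38 + 11.30 = 192.68 million.
Numerator = 11.30 + 2.53 + 7.01 = 20.84 million.
Denominator = 192.68 + 2.53 = 195.21 million.
Broad rate = 20.84 / 195.21 = 10.68%.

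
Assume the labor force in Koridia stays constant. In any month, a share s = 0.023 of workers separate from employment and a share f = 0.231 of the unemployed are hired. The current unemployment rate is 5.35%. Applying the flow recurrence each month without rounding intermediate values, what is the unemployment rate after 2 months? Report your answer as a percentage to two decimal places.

With a fixed labor force, u_{t+1} = u_t + s·(1−u_t) − f·u_t = u_t·(1−s−f) + s.
Here 1−s−f = 0.746 and s = 0.023.
u_1 = 0.053500 × 0.746 + 0.023 = 0.062911.
u_2 = 0.062911 × 0.746 + 0.023 = 0.069932.

Unemployment rate after two months ≈ 6.99%.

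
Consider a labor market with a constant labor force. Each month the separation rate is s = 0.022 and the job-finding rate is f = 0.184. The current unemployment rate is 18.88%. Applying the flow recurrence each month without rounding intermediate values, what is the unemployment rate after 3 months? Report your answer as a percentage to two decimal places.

With a fixed labor force, u_{t+1} = u_t + s·(1−u_t) − f·u_t = u_t·(1−s−f) + s.
Here 1−s−f = 0.794 and s = 0.022.
u_1 = 0.188800 × 0.794 + 0.022 = 0.171907.
u_2 = 0.171907 × 0.794 + 0.022 = 0.158494.
u_3 = 0.158494 × 0.794 + 0.022 = 0.147844.

Unemployment rate after three months ≈ 14.78%.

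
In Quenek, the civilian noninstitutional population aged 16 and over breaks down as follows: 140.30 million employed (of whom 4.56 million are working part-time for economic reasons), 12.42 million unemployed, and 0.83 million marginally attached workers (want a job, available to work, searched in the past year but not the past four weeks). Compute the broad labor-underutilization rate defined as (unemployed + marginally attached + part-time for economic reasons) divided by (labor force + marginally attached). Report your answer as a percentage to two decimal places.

Labor force = 140.30 + 12.42 = 152.72 million.
Numerator = 12.42 + 0.83 + 4.56 = 17.81 million.
Denominator = 152.72 + 0.83 = 153.55 million.
Broad rate = 17.81 / 153.55 = 11.60%.

Broad underutilization rate ≈ 11.60%.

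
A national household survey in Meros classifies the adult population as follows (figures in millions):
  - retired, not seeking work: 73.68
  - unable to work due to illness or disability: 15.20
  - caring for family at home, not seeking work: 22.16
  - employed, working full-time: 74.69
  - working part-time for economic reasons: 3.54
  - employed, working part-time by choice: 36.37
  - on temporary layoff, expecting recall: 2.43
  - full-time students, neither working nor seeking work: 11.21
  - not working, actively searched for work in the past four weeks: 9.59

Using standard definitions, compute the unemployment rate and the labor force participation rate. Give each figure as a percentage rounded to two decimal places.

Employed = 74.69 + 3.54 + 36.37 = 114.60 million (anyone who worked, including part-time for economic reasons, counts as employed).
Unemployed = 2.43 + 9.59 = 12.02 million (jobless and actively searching, or on temporary layoff).
Labor force = 114.60 + 12.02 = 126.62 million.
Not in labor force = 73.68 + 15.20 + 22.16 + 11.21 = 122.25 million (those not working and not actively searching are outside the labor force).
Civilian working-age population = 126.62 + 122.25 = 248.87 million.
Unemployment rate = 12.02 / 126.62 = 9.49%.
Labor force participation rate = 126.62 / 248.87 = 50.88%.

Unemployment rate ≈ 9.49%; labor force participation rate ≈ 50.88%.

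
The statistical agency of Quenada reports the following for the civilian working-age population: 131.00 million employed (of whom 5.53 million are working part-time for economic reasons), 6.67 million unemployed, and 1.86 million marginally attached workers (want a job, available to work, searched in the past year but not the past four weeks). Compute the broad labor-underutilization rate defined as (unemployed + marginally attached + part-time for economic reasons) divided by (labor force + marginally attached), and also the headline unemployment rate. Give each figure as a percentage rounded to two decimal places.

Broad underutilization rate ≈ 10.08%; headline unemployment rate ≈ 4.84%.

Labor force = 131.00 + 6.67 = 137.67 million.
Numerator = 6.67 + 1.86 + 5.53 = 14.06 million.
Denominator = 137.67 + 1.86 = 139.53 million.
Broad rate = 14.06 / 139.53 = 10.08%.
Headline unemployment rate = 6.67 / 137.67 = 4.84%.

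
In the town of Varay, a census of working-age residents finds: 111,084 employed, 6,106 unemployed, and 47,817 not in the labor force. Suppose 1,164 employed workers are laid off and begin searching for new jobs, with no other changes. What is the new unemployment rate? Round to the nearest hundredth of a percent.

Initially, labor force = 111,084 + 6,106 = 117,190, so u = 6,106/117,190 = 5.21%.
After the change, employed falls and unemployed rises by 1,164; labor force unchanged → E = 109,920, U = 7,270, labor force = 117,190.
New unemployment rate = 7,270 / 117,190 = 6.20%.

New unemployment rate ≈ 6.20%.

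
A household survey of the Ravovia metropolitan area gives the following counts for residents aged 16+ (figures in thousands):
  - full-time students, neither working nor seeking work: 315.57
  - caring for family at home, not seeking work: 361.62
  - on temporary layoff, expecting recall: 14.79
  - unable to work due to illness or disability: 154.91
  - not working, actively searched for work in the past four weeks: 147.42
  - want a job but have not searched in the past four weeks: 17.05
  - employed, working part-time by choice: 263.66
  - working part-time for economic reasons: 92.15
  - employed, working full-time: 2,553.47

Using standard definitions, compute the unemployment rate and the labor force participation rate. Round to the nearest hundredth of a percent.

Employed = 263.66 + 92.15 + 2,553.47 = 2,909.28 thousand (anyone who worked, including part-time for economic reasons, counts as employed).
Unemployed = 14.79 + 147.42 = 162.21 thousand (jobless and actively searching, or on temporary layoff).
Labor force = 2,909.28 + 162.21 = 3,071.49 thousand.
Not in labor force = 315.57 + 361.62 + 154.91 + 17.05 = 849.15 thousand (those not working and not actively searching are outside the labor force — including those who want a job but have given up searching).
Civilian working-age population = 3,071.49 + 849.15 = 3,920.64 thousand.
Unemployment rate = 162.21 / 3,071.49 = 5.28%.
Labor force participation rate = 3,071.49 / 3,920.64 = 78.34%.

Unemployment rate ≈ 5.28%; labor force participation rate ≈ 78.34%.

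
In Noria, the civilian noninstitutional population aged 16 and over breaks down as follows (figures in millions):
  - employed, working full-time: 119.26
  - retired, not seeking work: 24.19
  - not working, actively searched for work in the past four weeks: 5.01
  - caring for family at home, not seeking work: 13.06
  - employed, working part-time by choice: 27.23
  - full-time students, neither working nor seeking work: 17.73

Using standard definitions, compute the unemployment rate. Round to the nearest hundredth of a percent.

Employed = 119.26 + 27.23 = 146.49 million.
Unemployed = 5.01 million.
Labor force = 146.49 + 5.01 = 151.50 million.
Unemployment rate = 5.01 / 151.50 = 3.31%.

Unemployment rate ≈ 3.31%.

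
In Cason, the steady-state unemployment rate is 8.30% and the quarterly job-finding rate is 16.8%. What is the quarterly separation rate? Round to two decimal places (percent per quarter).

Separation rate ≈ 1.52% per quarter.

From u* = s/(s+f): s = u·f/(1−u).
s = 0.0830 × 16.8 / (1 − 0.0830) = 1.3944 / 0.9170 ≈ 1.52% per quarter.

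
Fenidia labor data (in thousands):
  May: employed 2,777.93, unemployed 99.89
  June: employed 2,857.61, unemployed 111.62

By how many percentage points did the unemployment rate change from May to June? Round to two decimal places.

May: labor force = 2,777.93 + 99.89 = 2,877.82; u = 99.89/2,877.82 = 3.47%.
June: labor force = 2,857.61 + 111.62 = 2,969.23; u = 111.62/2,969.23 = 3.76%.
Change = 3.76% − 3.47% = +0.29 pp.

The unemployment rate changed by +0.29 percentage points.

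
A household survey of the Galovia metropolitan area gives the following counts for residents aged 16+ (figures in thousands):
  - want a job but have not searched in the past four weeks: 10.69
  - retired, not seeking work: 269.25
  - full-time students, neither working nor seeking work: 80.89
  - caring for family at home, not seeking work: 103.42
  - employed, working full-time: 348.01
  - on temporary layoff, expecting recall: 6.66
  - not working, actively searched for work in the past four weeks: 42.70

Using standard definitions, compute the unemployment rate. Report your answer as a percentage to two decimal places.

Unemployment rate ≈ 12.42%.

Employed = 348.01 thousand.
Unemployed = 6.66 + 42.70 = 49.36 thousand (jobless and actively searching, or on temporary layoff).
Labor force = 348.01 + 49.36 = 397.37 thousand.
Unemployment rate = 49.36 / 397.37 = 12.42%.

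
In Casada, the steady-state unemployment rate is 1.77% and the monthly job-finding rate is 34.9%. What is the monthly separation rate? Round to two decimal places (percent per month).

Separation rate ≈ 0.63% per month.

From u* = s/(s+f): s = u·f/(1−u).
s = 0.0177 × 34.9 / (1 − 0.0177) = 0.6177 / 0.9823 ≈ 0.63% per month.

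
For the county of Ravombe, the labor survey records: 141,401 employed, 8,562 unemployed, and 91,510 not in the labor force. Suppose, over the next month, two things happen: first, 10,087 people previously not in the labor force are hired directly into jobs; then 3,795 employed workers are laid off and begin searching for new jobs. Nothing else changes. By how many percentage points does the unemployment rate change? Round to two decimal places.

The unemployment rate changes by +2.01 percentage points.

Initially, labor force = 141,401 + 8,562 = 149,963, so u = 8,562/149,963 = 5.71%.
After the first change, employed and labor force both rise by 10,087; unemployed unchanged → E = 151,488, U = 8,562, labor force = 160,050.
After the second change, employed falls and unemployed rises by 3,795; labor force unchanged → E = 147,693, U = 12,357, labor force = 160,050.
New unemployment rate = 12,357 / 160,050 = 7.72%.
Change = 7.72% − 5.71% = +2.01 percentage points.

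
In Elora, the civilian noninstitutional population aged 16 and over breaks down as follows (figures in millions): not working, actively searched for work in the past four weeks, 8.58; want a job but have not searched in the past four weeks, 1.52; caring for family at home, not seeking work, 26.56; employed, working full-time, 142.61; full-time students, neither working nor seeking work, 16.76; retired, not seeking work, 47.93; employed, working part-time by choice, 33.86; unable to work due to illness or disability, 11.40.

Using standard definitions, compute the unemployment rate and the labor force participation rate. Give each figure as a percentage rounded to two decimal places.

Unemployment rate ≈ 4.64%; labor force participation rate ≈ 63.98%.

Employed = 142.61 + 33.86 = 176.47 million.
Unemployed = 8.58 million.
Labor force = 176.47 + 8.58 = 185.05 million.
Not in labor force = 1.52 + 26.56 + 16.76 + 47.93 + 11.40 = 104.17 million (those not working and not actively searching are outside the labor force — including those who want a job but have given up searching).
Civilian working-age population = 185.05 + 104.17 = 289.22 million.
Unemployment rate = 8.58 / 185.05 = 4.64%.
Labor force participation rate = 185.05 / 289.22 = 63.98%.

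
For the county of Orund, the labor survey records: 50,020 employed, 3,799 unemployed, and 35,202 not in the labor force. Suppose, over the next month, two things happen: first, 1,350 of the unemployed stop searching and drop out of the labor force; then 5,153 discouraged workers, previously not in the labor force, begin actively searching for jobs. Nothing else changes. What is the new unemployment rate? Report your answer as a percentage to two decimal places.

Initially, labor force = 50,020 + 3,799 = 53,819, so u = 3,799/53,819 = 7.06%.
After the first change, unemployed and labor force both fall by 1,350 → E = 50,020, U = 2,449, labor force = 52,469.
After the second change, unemployed and labor force both rise by 5,153 → E = 50,020, U = 7,602, labor force = 57,622.
New unemployment rate = 7,602 / 57,622 = 13.19%.

New unemployment rate ≈ 13.19%.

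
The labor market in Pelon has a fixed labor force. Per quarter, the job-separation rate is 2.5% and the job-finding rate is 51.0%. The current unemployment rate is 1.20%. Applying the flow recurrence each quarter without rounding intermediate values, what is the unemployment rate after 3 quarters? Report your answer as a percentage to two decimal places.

With a fixed labor force, u_{t+1} = u_t + s·(1−u_t) − f·u_t = u_t·(1−s−f) + s.
Here 1−s−f = 0.465 and s = 0.025.
u_1 = 0.012000 × 0.465 + 0.025 = 0.030580.
u_2 = 0.030580 × 0.465 + 0.025 = 0.039220.
u_3 = 0.039220 × 0.465 + 0.025 = 0.043237.

Unemployment rate after three quarters ≈ 4.32%.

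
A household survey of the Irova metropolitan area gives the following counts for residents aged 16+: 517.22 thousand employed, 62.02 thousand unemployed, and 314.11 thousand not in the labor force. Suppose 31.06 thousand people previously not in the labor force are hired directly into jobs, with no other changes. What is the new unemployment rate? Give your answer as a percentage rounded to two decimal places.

Initially, labor force = 517.22 + 62.02 = 579.24 thousand, so u = 62.02/579.24 = 10.71%.
After the change, employed and labor force both rise by 31.06; unemployed unchanged → E = 548.28, U = 62.02, labor force = 610.30 thousand.
New unemployment rate = 62.02 / 610.30 = 10.16%.

New unemployment rate ≈ 10.16%.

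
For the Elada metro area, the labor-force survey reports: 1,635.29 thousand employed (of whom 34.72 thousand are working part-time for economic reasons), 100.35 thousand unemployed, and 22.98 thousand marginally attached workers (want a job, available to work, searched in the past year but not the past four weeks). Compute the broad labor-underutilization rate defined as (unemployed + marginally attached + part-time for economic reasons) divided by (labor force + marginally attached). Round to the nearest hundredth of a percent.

Broad underutilization rate ≈ 8.99%.

Labor force = 1,635.29 + 100.35 = 1,735.64 thousand.
Numerator = 100.35 + 22.98 + 34.72 = 158.05 thousand.
Denominator = 1,735.64 + 22.98 = 1,758.62 thousand.
Broad rate = 158.05 / 1,758.62 = 8.99%.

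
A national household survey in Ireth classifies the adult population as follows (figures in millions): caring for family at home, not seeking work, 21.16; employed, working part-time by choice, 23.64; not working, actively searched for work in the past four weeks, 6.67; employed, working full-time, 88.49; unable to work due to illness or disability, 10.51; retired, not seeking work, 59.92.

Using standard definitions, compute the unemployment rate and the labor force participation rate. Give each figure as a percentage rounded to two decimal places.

Unemployment rate ≈ 5.61%; labor force participation rate ≈ 56.47%.

Employed = 23.64 + 88.49 = 112.13 million.
Unemployed = 6.67 million.
Labor force = 112.13 + 6.67 = 118.80 million.
Not in labor force = 21.16 + 10.51 + 59.92 = 91.59 million (those not working and not actively searching are outside the labor force).
Civilian working-age population = 118.80 + 91.59 = 210.39 million.
Unemployment rate = 6.67 / 118.80 = 5.61%.
Labor force participation rate = 118.80 / 210.39 = 56.47%.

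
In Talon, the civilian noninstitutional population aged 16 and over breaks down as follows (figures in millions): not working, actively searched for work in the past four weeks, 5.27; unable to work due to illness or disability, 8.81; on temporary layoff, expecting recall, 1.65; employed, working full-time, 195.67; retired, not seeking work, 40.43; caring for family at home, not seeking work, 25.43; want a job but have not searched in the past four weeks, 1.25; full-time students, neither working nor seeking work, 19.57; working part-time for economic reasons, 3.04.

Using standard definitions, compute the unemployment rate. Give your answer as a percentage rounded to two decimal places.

Employed = 195.67 + 3.04 = 198.71 million (anyone who worked, including part-time for economic reasons, counts as employed).
Unemployed = 5.27 + 1.65 = 6.92 million (jobless and actively searching, or on temporary layoff).
Labor force = 198.71 + 6.92 = 205.63 million.
Unemployment rate = 6.92 / 205.63 = 3.37%.

Unemployment rate ≈ 3.37%.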